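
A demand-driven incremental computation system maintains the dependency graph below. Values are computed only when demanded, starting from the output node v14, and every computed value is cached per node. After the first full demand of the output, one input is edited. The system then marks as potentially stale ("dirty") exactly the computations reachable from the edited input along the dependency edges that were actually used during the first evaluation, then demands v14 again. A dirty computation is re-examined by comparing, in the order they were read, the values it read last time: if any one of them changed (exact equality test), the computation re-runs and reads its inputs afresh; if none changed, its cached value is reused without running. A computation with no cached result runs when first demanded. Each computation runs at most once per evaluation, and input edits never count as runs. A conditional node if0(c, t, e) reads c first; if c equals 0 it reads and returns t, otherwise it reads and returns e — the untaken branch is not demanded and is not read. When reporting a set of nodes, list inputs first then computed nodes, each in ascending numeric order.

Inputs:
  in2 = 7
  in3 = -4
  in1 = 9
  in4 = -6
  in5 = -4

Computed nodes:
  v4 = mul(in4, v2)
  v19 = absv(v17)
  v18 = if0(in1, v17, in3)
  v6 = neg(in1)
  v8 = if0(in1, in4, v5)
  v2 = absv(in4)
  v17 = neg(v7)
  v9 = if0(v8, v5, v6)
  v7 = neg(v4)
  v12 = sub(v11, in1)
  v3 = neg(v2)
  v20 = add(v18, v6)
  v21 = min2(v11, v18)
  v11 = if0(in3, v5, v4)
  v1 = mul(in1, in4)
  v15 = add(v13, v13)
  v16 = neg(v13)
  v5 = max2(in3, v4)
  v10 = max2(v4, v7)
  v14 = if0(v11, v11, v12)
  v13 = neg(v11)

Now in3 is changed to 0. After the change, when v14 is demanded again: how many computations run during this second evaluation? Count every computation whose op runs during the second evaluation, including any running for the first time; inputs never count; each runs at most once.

First evaluation (everything demanded from the output):
  v2 = absv(-6) = 6
  v4 = mul(-6, 6) = -36
  v11 = if0(in3=-4 -> else branch v4) = -36
  v12 = sub(-36, 9) = -45
  v14 = if0(v11=-36 -> else branch v12) = -45

Propagation after the edit:
  v5: demanded for the first time — runs, produces 0.
  v11: runs — in3 -4->0; result 0.
  v12: marked dirty but never re-examined — demand shifted away from it.
  v14: runs — v11 -36->0; result 0.

Key observation: a condition flipped, so demand moved to the other branch — v12 is never re-examined.

Computations that run: v5, v11, v14 — 3 in total.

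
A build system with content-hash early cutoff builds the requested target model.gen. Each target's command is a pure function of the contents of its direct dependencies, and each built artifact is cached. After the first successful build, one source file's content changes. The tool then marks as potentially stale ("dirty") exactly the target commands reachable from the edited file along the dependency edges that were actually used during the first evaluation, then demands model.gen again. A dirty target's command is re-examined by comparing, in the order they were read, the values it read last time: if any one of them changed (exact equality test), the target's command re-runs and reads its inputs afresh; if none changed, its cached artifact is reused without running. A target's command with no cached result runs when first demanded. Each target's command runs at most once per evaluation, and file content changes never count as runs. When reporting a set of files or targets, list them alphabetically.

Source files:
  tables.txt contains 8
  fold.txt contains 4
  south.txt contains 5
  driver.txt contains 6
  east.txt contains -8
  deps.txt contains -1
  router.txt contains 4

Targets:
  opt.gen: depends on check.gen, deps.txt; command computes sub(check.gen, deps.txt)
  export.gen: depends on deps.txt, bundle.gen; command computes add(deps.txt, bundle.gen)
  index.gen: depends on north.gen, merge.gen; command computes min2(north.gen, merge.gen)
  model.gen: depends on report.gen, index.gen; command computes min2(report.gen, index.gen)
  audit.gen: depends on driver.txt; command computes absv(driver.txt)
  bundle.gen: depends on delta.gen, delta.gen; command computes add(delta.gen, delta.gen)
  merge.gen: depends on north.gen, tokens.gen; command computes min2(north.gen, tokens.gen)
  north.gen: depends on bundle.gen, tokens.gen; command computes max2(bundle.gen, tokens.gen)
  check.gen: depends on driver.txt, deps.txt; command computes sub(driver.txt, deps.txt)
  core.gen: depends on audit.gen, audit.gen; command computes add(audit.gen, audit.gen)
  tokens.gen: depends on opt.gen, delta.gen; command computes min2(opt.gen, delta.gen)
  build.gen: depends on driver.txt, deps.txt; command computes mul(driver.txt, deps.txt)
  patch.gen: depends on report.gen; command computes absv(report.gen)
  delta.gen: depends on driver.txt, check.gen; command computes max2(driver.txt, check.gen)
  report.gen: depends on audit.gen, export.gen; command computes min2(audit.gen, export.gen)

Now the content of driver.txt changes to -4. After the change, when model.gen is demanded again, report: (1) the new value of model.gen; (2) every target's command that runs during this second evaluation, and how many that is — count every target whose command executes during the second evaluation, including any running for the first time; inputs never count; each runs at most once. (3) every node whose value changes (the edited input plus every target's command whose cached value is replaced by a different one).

First evaluation (everything demanded from the output):
  audit.gen = absv(6) = 6
  check.gen = sub(6, -1) = 7
  delta.gen = max2(6, 7) = 7
  bundle.gen = add(7, 7) = 14
  export.gen = add(-1, 14) = 13
  opt.gen = sub(7, -1) = 8
  report.gen = min2(6, 13) = 6
  tokens.gen = min2(8, 7) = 7
  north.gen = max2(14, 7) = 14
  merge.gen = min2(14, 7) = 7
  index.gen = min2(14, 7) = 7
  model.gen = min2(6, 7) = 6

Propagation after the edit:
  audit.gen: runs — driver.txt 6->-4; result 4.
  check.gen: runs — driver.txt 6->-4; result -3.
  delta.gen: runs — driver.txt 6->-4; check.gen 7->-3; result -3.
  bundle.gen: runs — delta.gen 7->-3; delta.gen 7->-3; result -6.
  export.gen: runs — bundle.gen 14->-6; result -7.
  opt.gen: runs — check.gen 7->-3; result -2.
  report.gen: runs — audit.gen 6->4; export.gen 13->-7; result -7.
  tokens.gen: runs — opt.gen 8->-2; delta.gen 7->-3; result -3.
  north.gen: runs — bundle.gen 14->-6; tokens.gen 7->-3; result -3.
  merge.gen: runs — north.gen 14->-3; tokens.gen 7->-3; result -3.
  index.gen: runs — north.gen 14->-3; merge.gen 7->-3; result -3.
  model.gen: runs — report.gen 6->-7; index.gen 7->-3; result -7.

New value of model.gen: -7.
Target commands that run: audit.gen, bundle.gen, check.gen, delta.gen, export.gen, index.gen, merge.gen, model.gen, north.gen, opt.gen, report.gen, tokens.gen — 12 in total.
Values that change: audit.gen, bundle.gen, check.gen, delta.gen, driver.txt, export.gen, index.gen, merge.gen, model.gen, north.gen, opt.gen, report.gen, tokens.gen.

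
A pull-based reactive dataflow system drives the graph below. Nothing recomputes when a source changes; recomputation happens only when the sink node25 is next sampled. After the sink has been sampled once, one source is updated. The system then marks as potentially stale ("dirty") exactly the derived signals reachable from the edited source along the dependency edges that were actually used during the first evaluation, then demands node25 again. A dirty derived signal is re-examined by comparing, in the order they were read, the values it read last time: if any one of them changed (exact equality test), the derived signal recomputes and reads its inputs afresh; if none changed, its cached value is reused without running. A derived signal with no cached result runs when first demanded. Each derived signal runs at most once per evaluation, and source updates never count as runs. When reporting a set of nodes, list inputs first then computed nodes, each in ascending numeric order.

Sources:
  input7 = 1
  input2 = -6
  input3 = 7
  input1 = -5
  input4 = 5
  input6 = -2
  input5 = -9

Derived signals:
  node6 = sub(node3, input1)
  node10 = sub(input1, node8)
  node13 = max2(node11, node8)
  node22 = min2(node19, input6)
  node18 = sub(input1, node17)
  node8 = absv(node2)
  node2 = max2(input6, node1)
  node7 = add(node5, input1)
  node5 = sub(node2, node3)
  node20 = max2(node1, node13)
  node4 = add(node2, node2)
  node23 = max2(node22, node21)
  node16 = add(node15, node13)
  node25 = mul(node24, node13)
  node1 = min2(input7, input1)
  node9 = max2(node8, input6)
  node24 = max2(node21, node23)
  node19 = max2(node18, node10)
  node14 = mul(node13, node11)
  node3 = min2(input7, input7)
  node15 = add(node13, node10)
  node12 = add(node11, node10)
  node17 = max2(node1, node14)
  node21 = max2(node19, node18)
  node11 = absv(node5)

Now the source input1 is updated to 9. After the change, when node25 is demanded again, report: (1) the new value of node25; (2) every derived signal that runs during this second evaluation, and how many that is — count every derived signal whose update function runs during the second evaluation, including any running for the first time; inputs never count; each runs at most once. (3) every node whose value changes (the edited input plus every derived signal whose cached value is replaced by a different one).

New value of node25: 8.
Derived signals that run: node1, node2, node5, node8, node10, node11, node13, node14, node17, node18, node19, node21, node22, node23, node24, node25 — 16 in total.
Values that change: input1, node1, node2, node5, node8, node10, node11, node13, node14, node17, node18, node19, node21, node22, node23, node24, node25.

First evaluation (everything demanded from the output):
  node1 = min2(1, -5) = -5
  node2 = max2(-2, -5) = -2
  node3 = min2(1, 1) = 1
  node5 = sub(-2, 1) = -3
  node8 = absv(-2) = 2
  node10 = sub(-5, 2) = -7
  node11 = absv(-3) = 3
  node13 = max2(3, 2) = 3
  node14 = mul(3, 3) = 9
  node17 = max2(-5, 9) = 9
  node18 = sub(-5, 9) = -14
  node19 = max2(-14, -7) = -7
  node21 = max2(-7, -14) = -7
  node22 = min2(-7, -2) = -7
  node23 = max2(-7, -7) = -7
  node24 = max2(-7, -7) = -7
  node25 = mul(-7, 3) = -21

Propagation after the edit:
  node1: runs — input1 -5->9; result 1.
  node2: runs — node1 -5->1; result 1.
  node5: runs — node2 -2->1; result 0.
  node8: runs — node2 -2->1; result 1.
  node10: runs — input1 -5->9; node8 2->1; result 8.
  node11: runs — node5 -3->0; result 0.
  node13: runs — node11 3->0; node8 2->1; result 1.
  node14: runs — node13 3->1; node11 3->0; result 0.
  node17: runs — node1 -5->1; node14 9->0; result 1.
  node18: runs — input1 -5->9; node17 9->1; result 8.
  node19: runs — node18 -14->8; node10 -7->8; result 8.
  node21: runs — node19 -7->8; node18 -14->8; result 8.
  node22: runs — node19 -7->8; result -2.
  node23: runs — node22 -7->-2; node21 -7->8; result 8.
  node24: runs — node21 -7->8; node23 -7->8; result 8.
  node25: runs — node24 -7->8; node13 3->1; result 8.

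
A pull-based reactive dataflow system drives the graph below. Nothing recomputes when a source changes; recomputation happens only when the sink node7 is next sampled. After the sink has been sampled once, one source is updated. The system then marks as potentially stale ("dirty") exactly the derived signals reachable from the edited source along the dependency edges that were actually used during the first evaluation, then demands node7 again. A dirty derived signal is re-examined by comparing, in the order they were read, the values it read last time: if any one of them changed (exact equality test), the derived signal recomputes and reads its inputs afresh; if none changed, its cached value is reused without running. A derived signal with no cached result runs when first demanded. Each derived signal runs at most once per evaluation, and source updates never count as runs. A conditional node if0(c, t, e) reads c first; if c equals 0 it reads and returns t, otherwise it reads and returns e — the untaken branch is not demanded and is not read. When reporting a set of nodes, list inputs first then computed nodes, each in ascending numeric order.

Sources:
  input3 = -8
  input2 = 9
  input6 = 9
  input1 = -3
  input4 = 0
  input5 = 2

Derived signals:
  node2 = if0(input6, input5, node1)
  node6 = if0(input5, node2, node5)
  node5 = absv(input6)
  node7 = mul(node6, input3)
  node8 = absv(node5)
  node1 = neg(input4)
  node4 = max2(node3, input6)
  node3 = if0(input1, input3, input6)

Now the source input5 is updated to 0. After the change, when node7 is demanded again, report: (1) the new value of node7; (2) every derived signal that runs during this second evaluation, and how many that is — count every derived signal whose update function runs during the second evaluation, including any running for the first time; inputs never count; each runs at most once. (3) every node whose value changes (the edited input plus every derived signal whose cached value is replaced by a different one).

New value of node7: 0.
Derived signals that run: node1, node2, node6, node7 — 4 in total.
Values that change: input5, node6, node7.
Key observation: a condition flipped, so demand reaches new nodes — node1, node2 run for the first time.

First evaluation (everything demanded from the output):
  node5 = absv(9) = 9
  node6 = if0(input5=2 -> else branch node5) = 9
  node7 = mul(9, -8) = -72

Propagation after the edit:
  node1: demanded for the first time — runs, produces 0.
  node2: demanded for the first time — runs, produces 0.
  node6: runs — input5 2->0; result 0.
  node7: runs — node6 9->0; result 0.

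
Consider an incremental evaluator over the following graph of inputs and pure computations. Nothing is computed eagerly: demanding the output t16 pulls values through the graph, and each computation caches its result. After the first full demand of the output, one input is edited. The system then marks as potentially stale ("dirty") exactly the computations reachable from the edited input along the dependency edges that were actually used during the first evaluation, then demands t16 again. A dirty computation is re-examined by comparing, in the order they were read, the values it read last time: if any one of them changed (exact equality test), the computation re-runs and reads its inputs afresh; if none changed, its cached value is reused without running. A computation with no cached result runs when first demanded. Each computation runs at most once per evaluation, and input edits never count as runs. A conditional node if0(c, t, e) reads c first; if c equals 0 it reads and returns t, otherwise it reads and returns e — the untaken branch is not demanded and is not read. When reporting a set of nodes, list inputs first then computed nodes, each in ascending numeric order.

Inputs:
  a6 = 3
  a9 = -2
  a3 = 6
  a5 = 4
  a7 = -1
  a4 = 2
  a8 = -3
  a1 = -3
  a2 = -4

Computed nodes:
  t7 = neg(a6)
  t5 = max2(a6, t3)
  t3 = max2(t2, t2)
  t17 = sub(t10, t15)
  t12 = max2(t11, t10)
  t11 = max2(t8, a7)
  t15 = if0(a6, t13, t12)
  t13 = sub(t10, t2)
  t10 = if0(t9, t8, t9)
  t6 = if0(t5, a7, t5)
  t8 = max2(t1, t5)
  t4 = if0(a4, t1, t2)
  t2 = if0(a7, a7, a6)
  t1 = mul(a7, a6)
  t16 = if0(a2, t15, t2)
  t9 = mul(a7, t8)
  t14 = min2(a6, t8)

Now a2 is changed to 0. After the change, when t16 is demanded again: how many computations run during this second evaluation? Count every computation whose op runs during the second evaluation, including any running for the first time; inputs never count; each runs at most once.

Run set: t1, t3, t5, t8, t9, t10, t11, t12, t15, t16 (10 run).
The important point: the flipped condition pulls in fresh nodes; t1, t3, t5, t8, t9, t10, t11, t12, t15 run for the first time.

Initial pass — values computed on the first demand:
  t2 = if0(a7=-1 -> else branch a6) = 3
  t16 = if0(a2=-4 -> else branch t2) = 3

Second demand — change propagation:
  t1: newly demanded (no cache) — executes and yields -3.
  t3: newly demanded (no cache) — executes and yields 3.
  t5: newly demanded (no cache) — executes and yields 3.
  t8: newly demanded (no cache) — executes and yields 3.
  t9: newly demanded (no cache) — executes and yields -3.
  t10: newly demanded (no cache) — executes and yields -3.
  t11: newly demanded (no cache) — executes and yields 3.
  t12: newly demanded (no cache) — executes and yields 3.
  t15: newly demanded (no cache) — executes and yields 3.
  t16: re-runs because a2 -4->0; new result 3 (unchanged).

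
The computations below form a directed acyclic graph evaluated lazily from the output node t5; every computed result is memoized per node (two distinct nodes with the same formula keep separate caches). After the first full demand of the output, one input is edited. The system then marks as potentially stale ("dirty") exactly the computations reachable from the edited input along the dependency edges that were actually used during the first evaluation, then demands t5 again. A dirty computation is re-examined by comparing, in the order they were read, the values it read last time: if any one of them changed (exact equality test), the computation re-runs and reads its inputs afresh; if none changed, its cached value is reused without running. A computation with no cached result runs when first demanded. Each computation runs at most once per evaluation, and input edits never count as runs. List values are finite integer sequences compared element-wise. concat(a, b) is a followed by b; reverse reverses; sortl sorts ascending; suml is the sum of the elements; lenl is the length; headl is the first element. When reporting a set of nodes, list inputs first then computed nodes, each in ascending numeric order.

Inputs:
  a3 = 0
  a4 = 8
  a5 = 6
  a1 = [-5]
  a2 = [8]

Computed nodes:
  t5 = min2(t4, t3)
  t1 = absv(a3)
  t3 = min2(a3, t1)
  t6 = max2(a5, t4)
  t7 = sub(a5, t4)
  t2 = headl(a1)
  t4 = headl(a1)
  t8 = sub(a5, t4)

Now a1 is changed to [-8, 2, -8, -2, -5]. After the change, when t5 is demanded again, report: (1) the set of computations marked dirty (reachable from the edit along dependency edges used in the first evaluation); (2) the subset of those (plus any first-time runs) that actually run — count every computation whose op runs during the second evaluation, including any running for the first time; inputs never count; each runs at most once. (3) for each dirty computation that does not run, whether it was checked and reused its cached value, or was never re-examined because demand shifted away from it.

First demand of the output computes:
  t1 = absv(0) = 0
  t3 = min2(0, 0) = 0
  t4 = headl([-5]) = -5
  t5 = min2(-5, 0) = -5

After the edit, cleaning proceeds:
  t4: a read changed (a1 [-5]->[-8, 2, -8, -2, -5]) — executes, giving -8.
  t5: a read changed (t4 -5->-8) — executes, giving -8.

The edit dirties: t4, t5.
2 computations run: t4, t5.
No dirty computation escaped a run.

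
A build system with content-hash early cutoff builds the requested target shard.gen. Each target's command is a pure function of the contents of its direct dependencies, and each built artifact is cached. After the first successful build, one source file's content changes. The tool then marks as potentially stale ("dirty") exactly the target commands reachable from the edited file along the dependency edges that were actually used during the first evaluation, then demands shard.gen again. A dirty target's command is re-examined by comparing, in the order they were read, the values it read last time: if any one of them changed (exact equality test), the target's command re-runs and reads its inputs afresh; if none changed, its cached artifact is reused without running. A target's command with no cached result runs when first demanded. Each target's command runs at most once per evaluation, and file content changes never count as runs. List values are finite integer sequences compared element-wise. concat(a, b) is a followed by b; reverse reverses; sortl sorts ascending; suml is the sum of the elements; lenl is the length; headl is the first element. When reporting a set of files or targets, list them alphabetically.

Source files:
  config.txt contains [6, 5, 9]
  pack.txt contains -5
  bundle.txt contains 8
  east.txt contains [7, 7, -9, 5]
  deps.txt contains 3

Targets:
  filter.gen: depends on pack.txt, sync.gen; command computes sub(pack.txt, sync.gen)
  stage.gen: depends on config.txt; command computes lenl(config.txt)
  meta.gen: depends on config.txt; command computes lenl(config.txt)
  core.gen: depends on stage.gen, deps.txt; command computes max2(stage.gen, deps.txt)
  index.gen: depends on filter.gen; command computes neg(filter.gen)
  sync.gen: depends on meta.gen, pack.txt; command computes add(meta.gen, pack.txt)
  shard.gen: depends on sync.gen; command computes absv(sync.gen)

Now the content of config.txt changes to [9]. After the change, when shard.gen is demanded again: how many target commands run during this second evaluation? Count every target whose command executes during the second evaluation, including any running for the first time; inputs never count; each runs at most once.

Target commands that run: meta.gen, shard.gen, sync.gen — 3 in total.

First evaluation (everything demanded from the output):
  meta.gen = lenl([6, 5, 9]) = 3
  sync.gen = add(3, -5) = -2
  shard.gen = absv(-2) = 2

Propagation after the edit:
  meta.gen: runs — config.txt [6, 5, 9]->[9]; result 1.
  sync.gen: runs — meta.gen 3->1; result -4.
  shard.gen: runs — sync.gen -2->-4; result 4.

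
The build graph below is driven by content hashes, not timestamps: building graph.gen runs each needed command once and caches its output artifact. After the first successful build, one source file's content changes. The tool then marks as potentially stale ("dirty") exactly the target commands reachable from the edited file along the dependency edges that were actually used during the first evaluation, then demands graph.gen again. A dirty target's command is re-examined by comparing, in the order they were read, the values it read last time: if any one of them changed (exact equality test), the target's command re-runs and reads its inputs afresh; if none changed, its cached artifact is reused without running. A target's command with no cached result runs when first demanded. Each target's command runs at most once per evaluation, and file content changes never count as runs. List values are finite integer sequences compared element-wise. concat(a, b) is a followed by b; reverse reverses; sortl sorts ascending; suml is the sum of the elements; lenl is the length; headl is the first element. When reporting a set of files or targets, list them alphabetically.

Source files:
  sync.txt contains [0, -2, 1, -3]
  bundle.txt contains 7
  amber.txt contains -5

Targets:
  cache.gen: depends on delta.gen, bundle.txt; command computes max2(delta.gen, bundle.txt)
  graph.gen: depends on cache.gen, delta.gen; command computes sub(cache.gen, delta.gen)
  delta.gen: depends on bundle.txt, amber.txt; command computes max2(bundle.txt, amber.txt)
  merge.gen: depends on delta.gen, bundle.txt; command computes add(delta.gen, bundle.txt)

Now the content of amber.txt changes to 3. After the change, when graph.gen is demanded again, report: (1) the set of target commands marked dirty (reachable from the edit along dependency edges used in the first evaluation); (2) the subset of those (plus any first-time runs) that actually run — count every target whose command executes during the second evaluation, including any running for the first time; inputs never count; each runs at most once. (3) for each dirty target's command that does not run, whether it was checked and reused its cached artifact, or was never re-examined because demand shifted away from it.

Dirty set: cache.gen, delta.gen, graph.gen.
Run set: delta.gen (1 run).
Re-examined without running (cache reused): cache.gen, graph.gen.
The important point: delta.gen recomputes to an identical value, and the output ends up unchanged.

Initial pass — values computed on the first demand:
  delta.gen = max2(7, -5) = 7
  cache.gen = max2(7, 7) = 7
  graph.gen = sub(7, 7) = 0

Second demand — change propagation:
  delta.gen: re-runs because amber.txt -5->3; new result 7 (unchanged).
  cache.gen: re-examined; everything it read last time is the same (delta.gen unchanged, bundle.txt unchanged) — cache 7 kept, no run.
  graph.gen: re-examined; everything it read last time is the same (cache.gen unchanged, delta.gen unchanged) — cache 0 kept, no run.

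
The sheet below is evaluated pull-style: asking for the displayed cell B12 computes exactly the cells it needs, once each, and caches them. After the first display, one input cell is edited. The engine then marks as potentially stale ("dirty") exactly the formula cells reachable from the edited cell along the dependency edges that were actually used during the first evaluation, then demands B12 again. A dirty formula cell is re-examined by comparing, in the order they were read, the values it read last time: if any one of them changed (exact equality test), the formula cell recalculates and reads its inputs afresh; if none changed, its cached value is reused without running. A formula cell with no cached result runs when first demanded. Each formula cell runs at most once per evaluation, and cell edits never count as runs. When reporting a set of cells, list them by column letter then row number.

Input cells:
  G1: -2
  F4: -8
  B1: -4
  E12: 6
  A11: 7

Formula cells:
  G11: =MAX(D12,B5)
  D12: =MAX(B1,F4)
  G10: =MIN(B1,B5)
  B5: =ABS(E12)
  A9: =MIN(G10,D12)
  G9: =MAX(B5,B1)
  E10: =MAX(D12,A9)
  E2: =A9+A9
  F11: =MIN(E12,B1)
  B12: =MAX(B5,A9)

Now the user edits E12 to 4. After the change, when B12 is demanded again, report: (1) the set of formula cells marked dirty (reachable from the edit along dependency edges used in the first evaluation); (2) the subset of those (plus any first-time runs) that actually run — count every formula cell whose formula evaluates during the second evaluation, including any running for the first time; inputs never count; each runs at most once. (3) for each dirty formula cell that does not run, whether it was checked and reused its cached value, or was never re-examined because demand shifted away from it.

The edit dirties: A9, B5, B12, G10.
3 formula cells run: B5, B12, G10.
Cache hits after checking: A9.
Note where the cutoff bites: A9 is checked, finds nothing changed, and keeps its cache.

First demand of the output computes:
  B5 = ABS(6) = 6
  D12 = MAX(-4, -8) = -4
  G10 = MIN(-4, 6) = -4
  A9 = MIN(-4, -4) = -4
  B12 = MAX(6, -4) = 6

After the edit, cleaning proceeds:
  B5: a read changed (E12 6->4) — executes, giving 4.
  G10: a read changed (B5 6->4) — executes, giving -4 — identical to its old value.
  A9: dirty, but its reads are unchanged (G10 unchanged, D12 unchanged); cached -4 stands.
  B12: a read changed (B5 6->4) — executes, giving 4.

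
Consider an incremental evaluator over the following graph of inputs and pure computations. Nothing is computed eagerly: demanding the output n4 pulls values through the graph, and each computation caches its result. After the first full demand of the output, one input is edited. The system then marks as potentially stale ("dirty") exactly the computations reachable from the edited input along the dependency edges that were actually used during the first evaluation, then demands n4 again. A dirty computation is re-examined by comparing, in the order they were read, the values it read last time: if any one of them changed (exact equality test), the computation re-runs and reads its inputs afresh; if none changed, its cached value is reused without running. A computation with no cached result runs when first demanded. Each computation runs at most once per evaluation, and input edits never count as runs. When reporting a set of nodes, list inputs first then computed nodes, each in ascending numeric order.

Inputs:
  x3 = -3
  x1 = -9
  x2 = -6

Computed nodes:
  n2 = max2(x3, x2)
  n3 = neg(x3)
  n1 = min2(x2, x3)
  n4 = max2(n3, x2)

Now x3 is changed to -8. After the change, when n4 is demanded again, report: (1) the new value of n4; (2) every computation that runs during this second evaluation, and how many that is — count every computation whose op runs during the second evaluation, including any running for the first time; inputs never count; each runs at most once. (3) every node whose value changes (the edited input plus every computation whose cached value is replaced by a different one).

Initial pass — values computed on the first demand:
  n3 = neg(-3) = 3
  n4 = max2(3, -6) = 3

Second demand — change propagation:
  n3: re-runs because x3 -3->-8; new result 8.
  n4: re-runs because n3 3->8; new result 8.

n4 now evaluates to 8.
Run set: n3, n4 (2 run).
Changed values: x3, n3, n4.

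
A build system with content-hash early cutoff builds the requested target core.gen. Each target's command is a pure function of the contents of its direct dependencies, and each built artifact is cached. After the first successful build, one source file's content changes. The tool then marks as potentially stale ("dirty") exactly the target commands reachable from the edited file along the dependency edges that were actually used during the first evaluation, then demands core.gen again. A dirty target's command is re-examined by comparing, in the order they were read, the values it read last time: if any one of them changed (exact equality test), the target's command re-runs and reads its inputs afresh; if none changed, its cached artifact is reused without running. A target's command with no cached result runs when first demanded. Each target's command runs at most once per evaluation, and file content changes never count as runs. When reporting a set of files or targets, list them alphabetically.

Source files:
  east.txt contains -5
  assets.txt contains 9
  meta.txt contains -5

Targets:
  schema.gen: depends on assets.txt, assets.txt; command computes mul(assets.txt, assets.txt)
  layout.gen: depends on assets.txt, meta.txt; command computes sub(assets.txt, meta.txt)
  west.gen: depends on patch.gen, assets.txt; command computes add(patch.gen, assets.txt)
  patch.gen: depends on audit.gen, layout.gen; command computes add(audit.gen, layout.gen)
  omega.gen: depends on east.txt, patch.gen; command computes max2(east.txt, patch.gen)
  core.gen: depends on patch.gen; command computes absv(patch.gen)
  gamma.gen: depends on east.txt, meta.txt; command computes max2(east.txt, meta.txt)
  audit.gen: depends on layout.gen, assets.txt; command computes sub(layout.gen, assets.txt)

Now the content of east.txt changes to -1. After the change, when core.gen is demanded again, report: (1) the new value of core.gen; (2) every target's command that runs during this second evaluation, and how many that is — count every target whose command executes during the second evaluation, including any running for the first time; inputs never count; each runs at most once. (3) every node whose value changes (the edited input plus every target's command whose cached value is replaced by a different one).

First evaluation (everything demanded from the output):
  layout.gen = sub(9, -5) = 14
  audit.gen = sub(14, 9) = 5
  patch.gen = add(5, 14) = 19
  core.gen = absv(19) = 19

Propagation after the edit:
  east.txt feeds no computation that the output demands — nothing is marked dirty and nothing runs.

Key observation: east.txt is never demanded by the output, so the edit triggers no recomputation at all.

New value of core.gen: 19.
Target commands that run: none — 0 in total.
Values that change: east.txt.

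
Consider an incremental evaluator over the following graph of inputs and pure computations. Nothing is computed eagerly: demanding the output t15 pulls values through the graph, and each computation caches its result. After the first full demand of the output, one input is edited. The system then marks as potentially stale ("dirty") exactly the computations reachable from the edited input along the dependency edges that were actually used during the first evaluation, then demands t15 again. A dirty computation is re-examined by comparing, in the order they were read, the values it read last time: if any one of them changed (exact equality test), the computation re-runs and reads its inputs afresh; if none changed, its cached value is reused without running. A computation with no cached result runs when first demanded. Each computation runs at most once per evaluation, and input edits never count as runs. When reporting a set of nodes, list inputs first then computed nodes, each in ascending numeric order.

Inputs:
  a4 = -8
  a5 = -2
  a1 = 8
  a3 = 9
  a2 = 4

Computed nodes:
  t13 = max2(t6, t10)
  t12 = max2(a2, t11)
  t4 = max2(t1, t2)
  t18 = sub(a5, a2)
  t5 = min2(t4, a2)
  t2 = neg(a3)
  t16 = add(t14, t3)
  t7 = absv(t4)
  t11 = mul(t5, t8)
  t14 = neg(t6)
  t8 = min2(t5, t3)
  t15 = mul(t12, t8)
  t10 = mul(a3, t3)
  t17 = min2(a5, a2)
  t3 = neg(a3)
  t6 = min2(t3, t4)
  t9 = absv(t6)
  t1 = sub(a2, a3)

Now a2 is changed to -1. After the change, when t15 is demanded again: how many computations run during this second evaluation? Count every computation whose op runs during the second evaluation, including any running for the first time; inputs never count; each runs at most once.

Initial pass — values computed on the first demand:
  t1 = sub(4, 9) = -5
  t2 = neg(9) = -9
  t3 = neg(9) = -9
  t4 = max2(-5, -9) = -5
  t5 = min2(-5, 4) = -5
  t8 = min2(-5, -9) = -9
  t11 = mul(-5, -9) = 45
  t12 = max2(4, 45) = 45
  t15 = mul(45, -9) = -405

Second demand — change propagation:
  t1: re-runs because a2 4->-1; new result -10.
  t4: re-runs because t1 -5->-10; new result -9.
  t5: re-runs because t4 -5->-9; a2 4->-1; new result -9.
  t8: re-runs because t5 -5->-9; new result -9 (unchanged).
  t11: re-runs because t5 -5->-9; new result 81.
  t12: re-runs because a2 4->-1; t11 45->81; new result 81.
  t15: re-runs because t12 45->81; new result -729.

Run set: t1, t4, t5, t8, t11, t12, t15 (7 run).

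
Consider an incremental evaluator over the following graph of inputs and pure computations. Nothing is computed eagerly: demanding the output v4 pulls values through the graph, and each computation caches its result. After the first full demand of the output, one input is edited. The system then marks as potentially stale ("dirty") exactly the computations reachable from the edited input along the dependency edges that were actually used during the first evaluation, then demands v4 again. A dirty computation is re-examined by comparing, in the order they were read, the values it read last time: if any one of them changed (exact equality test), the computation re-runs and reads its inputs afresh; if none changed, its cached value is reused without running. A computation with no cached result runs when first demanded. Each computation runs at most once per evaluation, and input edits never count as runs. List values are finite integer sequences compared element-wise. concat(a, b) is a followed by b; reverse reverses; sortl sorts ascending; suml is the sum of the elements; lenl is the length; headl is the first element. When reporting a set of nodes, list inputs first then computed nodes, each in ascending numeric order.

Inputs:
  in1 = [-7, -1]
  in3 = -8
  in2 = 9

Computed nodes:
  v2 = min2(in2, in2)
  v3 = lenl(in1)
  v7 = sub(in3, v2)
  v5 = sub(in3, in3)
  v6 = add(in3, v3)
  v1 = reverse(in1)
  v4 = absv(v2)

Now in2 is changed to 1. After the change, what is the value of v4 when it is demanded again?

v4 now evaluates to 1.

Initial pass — values computed on the first demand:
  v2 = min2(9, 9) = 9
  v4 = absv(9) = 9

Second demand — change propagation:
  v2: re-runs because in2 9->1; in2 9->1; new result 1.
  v4: re-runs because v2 9->1; new result 1.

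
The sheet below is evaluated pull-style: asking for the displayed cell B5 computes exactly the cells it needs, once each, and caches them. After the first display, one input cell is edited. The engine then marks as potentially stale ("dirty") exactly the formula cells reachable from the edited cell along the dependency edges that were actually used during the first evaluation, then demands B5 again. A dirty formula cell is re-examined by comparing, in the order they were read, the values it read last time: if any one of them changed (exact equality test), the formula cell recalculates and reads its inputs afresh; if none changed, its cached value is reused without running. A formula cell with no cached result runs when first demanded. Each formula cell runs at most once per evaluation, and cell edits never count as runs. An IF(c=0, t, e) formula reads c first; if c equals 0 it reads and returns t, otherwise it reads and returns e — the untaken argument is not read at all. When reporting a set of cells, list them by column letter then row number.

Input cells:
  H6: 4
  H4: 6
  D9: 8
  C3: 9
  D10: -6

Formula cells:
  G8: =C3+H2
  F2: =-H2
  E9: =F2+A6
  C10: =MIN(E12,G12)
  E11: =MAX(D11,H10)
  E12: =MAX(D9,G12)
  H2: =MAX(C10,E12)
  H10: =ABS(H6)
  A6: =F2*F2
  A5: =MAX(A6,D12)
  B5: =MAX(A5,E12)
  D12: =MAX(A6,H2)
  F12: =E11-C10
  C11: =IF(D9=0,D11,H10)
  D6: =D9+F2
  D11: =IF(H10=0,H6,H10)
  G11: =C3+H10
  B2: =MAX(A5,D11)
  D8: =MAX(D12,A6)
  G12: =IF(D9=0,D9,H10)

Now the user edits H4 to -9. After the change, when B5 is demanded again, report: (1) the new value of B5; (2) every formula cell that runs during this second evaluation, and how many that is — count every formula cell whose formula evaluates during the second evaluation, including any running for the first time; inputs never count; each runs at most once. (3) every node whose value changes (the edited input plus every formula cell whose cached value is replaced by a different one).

Demanding B5 again yields 64.
0 formula cells run: none.
The nodes whose values change: H4.
Note the shortcut — nothing in the graph depends on H4 at all, so no recomputation happens.

First demand of the output computes:
  H10 = ABS(4) = 4
  G12 = IF(D9=0: D9=8 -> else branch H10) = 4
  E12 = MAX(8, 4) = 8
  C10 = MIN(8, 4) = 4
  H2 = MAX(4, 8) = 8
  F2 = -(8) = -8
  A6 = -8 * -8 = 64
  D12 = MAX(64, 8) = 64
  A5 = MAX(64, 64) = 64
  B5 = MAX(64, 8) = 64

After the edit, cleaning proceeds:
  no node depends on H4 at all; the second demand re-runs nothing.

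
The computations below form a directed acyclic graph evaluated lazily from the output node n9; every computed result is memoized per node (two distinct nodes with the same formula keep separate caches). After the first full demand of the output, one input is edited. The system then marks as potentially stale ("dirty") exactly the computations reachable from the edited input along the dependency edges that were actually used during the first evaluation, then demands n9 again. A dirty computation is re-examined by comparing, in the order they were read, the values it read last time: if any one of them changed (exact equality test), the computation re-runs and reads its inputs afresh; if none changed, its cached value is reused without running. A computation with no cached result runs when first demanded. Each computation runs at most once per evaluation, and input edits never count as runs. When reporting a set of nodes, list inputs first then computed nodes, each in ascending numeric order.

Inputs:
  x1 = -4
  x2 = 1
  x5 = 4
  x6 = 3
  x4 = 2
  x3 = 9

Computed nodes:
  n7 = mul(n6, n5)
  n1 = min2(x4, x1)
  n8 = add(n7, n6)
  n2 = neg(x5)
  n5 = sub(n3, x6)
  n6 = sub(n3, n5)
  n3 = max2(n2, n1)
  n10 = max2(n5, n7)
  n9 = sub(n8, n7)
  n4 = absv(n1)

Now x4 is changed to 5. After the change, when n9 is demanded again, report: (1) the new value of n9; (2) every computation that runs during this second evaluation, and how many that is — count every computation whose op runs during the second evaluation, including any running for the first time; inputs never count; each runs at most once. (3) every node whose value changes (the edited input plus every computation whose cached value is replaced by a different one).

First demand of the output computes:
  n1 = min2(2, -4) = -4
  n2 = neg(4) = -4
  n3 = max2(-4, -4) = -4
  n5 = sub(-4, 3) = -7
  n6 = sub(-4, -7) = 3
  n7 = mul(3, -7) = -21
  n8 = add(-21, 3) = -18
  n9 = sub(-18, -21) = 3

After the edit, cleaning proceeds:
  n1: a read changed (x4 2->5) — executes, giving -4 — identical to its old value.
  n3: dirty, but its reads are unchanged (n2 unchanged, n1 unchanged); cached -4 stands.
  n5: dirty, but its reads are unchanged (n3 unchanged, x6 unchanged); cached -7 stands.
  n6: dirty, but its reads are unchanged (n3 unchanged, n5 unchanged); cached 3 stands.
  n7: dirty, but its reads are unchanged (n6 unchanged, n5 unchanged); cached -21 stands.
  n8: dirty, but its reads are unchanged (n7 unchanged, n6 unchanged); cached -18 stands.
  n9: dirty, but its reads are unchanged (n8 unchanged, n7 unchanged); cached 3 stands.

Note the absorption at n1: it re-runs yet its value is the same, leaving the output's value untouched.

Demanding n9 again yields 3.
1 computations run: n1.
The nodes whose values change: x4.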